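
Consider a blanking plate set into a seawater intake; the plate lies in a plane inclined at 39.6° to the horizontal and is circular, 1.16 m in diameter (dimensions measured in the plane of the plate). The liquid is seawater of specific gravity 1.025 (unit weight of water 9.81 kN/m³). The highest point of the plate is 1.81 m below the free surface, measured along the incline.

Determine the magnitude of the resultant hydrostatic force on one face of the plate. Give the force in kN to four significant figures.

γ = 1.025 × 9.81 = 10.05525 kN/m³.
Let θ = 39.6° be the plate's angle to the horizontal; measure y along the incline from where the plane meets the free surface. Vertical depth h = y·sinθ with sinθ = 0.637424.
The centroid is at the centre, 0.58 m below the top of the plate, so y_c = 1.81 + 0.58 = 2.39 m and h_c = 2.39 × 0.637424 = 1.52344 m.
A = π(0.58)² = 1.05683 m².
Resultant F = γ·h_c·A = 10.05525 × 1.52344 × 1.05683 = 16.1891 kN.

F ≈ 16.19 kN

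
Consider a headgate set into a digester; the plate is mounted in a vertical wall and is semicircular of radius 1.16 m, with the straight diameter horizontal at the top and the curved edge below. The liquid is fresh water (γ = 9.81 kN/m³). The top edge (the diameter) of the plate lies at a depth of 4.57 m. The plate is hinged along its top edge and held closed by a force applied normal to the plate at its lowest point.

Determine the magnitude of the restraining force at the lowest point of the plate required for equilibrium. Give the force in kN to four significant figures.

γ = 9.81 kN/m³.
The centroid of a semicircle lies 4r/(3π) = 0.492319 m from the diameter, here below the top edge, so the centroid depth is h_c = 4.57 + 0.492319 = 5.06232 m.
A = πr²/2 = π × 1.16²/2 = 2.11366 m².
Resultant F = γ·h_c·A = 9.81 × 5.06232 × 2.11366 = 104.967 kN.
I_c = (π/8 − 8/(9π))·r⁴ = 0.109757 × 1.16⁴ = 0.19873 m⁴.
Centre of pressure: y_p = y_c + I_c/(y_c·A) = 5.06232 + 0.19873/(5.06232 × 2.11366) = 5.06232 + 0.0185729 = 5.08089 m along the plane.
The resultant acts 0.492319 + 0.0185729 = 0.510892 m (along the plate) below the hinge at the top edge, so the moment about the hinge is M = F × 0.510892 = 104.967 × 0.510892 = 53.6268 kN·m.
A normal force at the bottom, 1.16 m from the hinge, must supply this moment: P = 53.6268/1.16 = 46.23 kN.

P ≈ 46.23 kN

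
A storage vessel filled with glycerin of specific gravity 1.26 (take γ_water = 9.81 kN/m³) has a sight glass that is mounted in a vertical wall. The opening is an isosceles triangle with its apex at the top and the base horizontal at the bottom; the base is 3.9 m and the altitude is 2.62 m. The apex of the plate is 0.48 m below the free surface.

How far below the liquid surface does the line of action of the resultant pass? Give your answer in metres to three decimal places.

γ = 1.26 × 9.81 = 12.3606 kN/m³.
With the apex up, the centroid sits 2h/3 = 2 × 2.62/3 = 1.74667 m below the apex, so the centroid depth is h_c = 0.48 + 1.74667 = 2.22667 m.
A = ½ × 3.9 × 2.62 = 5.109 m².
Resultant F = γ·h_c·A = 12.3606 × 2.22667 × 5.109 = 140.615 kN.
I_c = b·h³/36 = 3.9 × 2.62³/36 = 1.94835 m⁴.
Centre of pressure: y_p = y_c + I_c/(y_c·A) = 2.22667 + 1.94835/(2.22667 × 5.109) = 2.22667 + 0.171268 = 2.39794 m along the plane.

h_p = 2.398 m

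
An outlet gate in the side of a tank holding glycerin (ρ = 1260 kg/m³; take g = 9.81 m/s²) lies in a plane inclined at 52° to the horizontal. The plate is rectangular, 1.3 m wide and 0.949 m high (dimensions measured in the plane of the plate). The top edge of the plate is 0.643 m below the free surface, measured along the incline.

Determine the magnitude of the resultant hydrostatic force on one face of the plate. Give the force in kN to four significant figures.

F ≈ 13.43 kN

γ = ρg = 1260 × 9.81 / 1000 = 12.3606 kN/m³.
Let θ = 52° be the plate's angle to the horizontal; measure y along the incline from where the plane meets the free surface. Vertical depth h = y·sinθ with sinθ = 0.788011.
The centroid lies 0.949/2 = 0.4745 m below the top edge, so y_c = 0.643 + 0.4745 = 1.1175 m and h_c = 1.1175 × 0.788011 = 0.880602 m.
A = 1.3 × 0.949 = 1.2337 m².
Resultant F = γ·h_c·A = 12.3606 × 0.880602 × 1.2337 = 13.4285 kN.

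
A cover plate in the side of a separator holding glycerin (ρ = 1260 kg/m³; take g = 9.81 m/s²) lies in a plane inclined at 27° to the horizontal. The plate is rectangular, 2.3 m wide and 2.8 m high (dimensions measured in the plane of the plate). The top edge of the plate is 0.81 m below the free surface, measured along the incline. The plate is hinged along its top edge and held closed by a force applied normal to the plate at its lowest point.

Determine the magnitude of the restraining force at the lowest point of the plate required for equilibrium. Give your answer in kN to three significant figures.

P ≈ 48.4 kN

γ = ρg = 1260 × 9.81 / 1000 = 12.3606 kN/m³.
Let θ = 27° be the plate's angle to the horizontal; measure y along the incline from where the plane meets the free surface. Vertical depth h = y·sinθ with sinθ = 0.453990.
The centroid lies 2.8/2 = 1.4 m below the top edge, so y_c = 0.81 + 1.4 = 2.21 m and h_c = 2.21 × 0.453990 = 1.00332 m.
A = 2.3 × 2.8 = 6.44 m².
Resultant F = γ·h_c·A = 12.3606 × 1.00332 × 6.44 = 79.8665 kN.
I_c = b·h³/12 = 2.3 × 2.8³/12 = 4.20747 m⁴.
Centre of pressure: y_p = y_c + I_c/(y_c·A) = 2.21 + 4.20747/(2.21 × 6.44) = 2.21 + 0.295626 = 2.50563 m along the plane.
The resultant acts 1.4 + 0.295626 = 1.69563 m (along the plate) below the hinge at the top edge, so the moment about the hinge is M = F × 1.69563 = 79.8665 × 1.69563 = 135.424 kN·m.
A normal force at the bottom, 2.8 m from the hinge, must supply this moment: P = 135.424/2.8 = 48.3657 kN.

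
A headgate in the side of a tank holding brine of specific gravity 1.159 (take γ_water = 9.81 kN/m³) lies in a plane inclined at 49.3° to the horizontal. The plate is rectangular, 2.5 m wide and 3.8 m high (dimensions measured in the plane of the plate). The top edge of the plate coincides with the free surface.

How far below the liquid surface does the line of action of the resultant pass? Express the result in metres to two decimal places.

h_p = 1.92 m

γ = 1.159 × 9.81 = 11.36979 kN/m³.
Let θ = 49.3° be the plate's angle to the horizontal; measure y along the incline from where the plane meets the free surface. Vertical depth h = y·sinθ with sinθ = 0.758134.
The centroid lies 3.8/2 = 1.9 m below the top edge, so y_c = 1.9 m and h_c = 1.9 × 0.758134 = 1.44045 m.
A = 2.5 × 3.8 = 9.5 m².
Resultant F = γ·h_c·A = 11.36979 × 1.44045 × 9.5 = 155.587 kN.
I_c = b·h³/12 = 2.5 × 3.8³/12 = 11.4317 m⁴.
Centre of pressure: y_p = y_c + I_c/(y_c·A) = 1.9 + 11.4317/(1.9 × 9.5) = 1.9 + 0.633335 = 2.53334 m along the plane.
Vertically, h_p = y_p·sinθ = 2.53334 × 0.758134 = 1.92061 m.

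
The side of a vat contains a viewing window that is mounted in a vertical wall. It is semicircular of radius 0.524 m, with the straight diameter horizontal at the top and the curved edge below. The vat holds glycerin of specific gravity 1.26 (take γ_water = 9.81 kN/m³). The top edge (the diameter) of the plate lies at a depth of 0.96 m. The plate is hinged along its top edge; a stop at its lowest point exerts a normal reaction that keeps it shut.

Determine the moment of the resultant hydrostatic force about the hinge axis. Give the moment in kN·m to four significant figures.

M ≈ 1.504 kN·m

γ = 1.26 × 9.81 = 12.3606 kN/m³.
The centroid of a semicircle lies 4r/(3π) = 0.222393 m from the diameter, here below the top edge, so the centroid depth is h_c = 0.96 + 0.222393 = 1.18239 m.
A = πr²/2 = π × 0.524²/2 = 0.431303 m².
Resultant F = γ·h_c·A = 12.3606 × 1.18239 × 0.431303 = 6.30351 kN.
I_c = (π/8 − 8/(9π))·r⁴ = 0.109757 × 0.524⁴ = 0.0082748 m⁴.
Centre of pressure: y_p = y_c + I_c/(y_c·A) = 1.18239 + 0.0082748/(1.18239 × 0.431303) = 1.18239 + 0.0162261 = 1.19862 m along the plane.
The resultant acts 0.222393 + 0.0162261 = 0.238619 m (along the plate) below the hinge at the top edge, so the moment about the hinge is M = F × 0.238619 = 6.30351 × 0.238619 = 1.50414 kN·m.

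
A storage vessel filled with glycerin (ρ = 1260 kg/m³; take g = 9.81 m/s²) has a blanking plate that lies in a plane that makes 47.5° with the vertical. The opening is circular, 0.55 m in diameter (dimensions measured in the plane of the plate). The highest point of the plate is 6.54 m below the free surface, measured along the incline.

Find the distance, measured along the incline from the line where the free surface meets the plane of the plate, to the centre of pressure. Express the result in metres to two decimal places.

γ = ρg = 1260 × 9.81 / 1000 = 12.3606 kN/m³.
The plate makes 47.5° with the vertical, i.e. θ = 90° − 47.5° = 42.5° to the horizontal. Measuring y along the incline from the free-surface line, vertical depth h = y·sinθ with sinθ = 0.675590.
The centroid is at the centre, 0.275 m below the top of the plate, so y_c = 6.54 + 0.275 = 6.815 m and h_c = 6.815 × 0.675590 = 4.60415 m.
A = π(0.275)² = 0.237583 m².
Resultant F = γ·h_c·A = 12.3606 × 4.60415 × 0.237583 = 13.5209 kN.
I_c = πr⁴/4 = π × 0.275⁴/4 = 0.0044918 m⁴.
Centre of pressure: y_p = y_c + I_c/(y_c·A) = 6.815 + 0.0044918/(6.815 × 0.237583) = 6.815 + 0.00277421 = 6.81777 m along the plane.

y_p = 6.82 m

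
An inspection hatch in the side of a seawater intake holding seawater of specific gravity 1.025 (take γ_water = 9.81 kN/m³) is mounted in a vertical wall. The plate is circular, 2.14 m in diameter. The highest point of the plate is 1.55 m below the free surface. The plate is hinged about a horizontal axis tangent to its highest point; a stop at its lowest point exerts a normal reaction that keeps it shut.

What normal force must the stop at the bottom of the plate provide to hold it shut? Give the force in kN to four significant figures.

P ≈ 52.22 kN

γ = 1.025 × 9.81 = 10.05525 kN/m³.
The centroid is at the centre, 1.07 m below the top of the plate, so the centroid depth is h_c = 1.55 + 1.07 = 2.62 m.
A = π(1.07)² = 3.59681 m².
Resultant F = γ·h_c·A = 10.05525 × 2.62 × 3.59681 = 94.7571 kN.
I_c = πr⁴/4 = π × 1.07⁴/4 = 1.0295 m⁴.
Centre of pressure: y_p = y_c + I_c/(y_c·A) = 2.62 + 1.0295/(2.62 × 3.59681) = 2.62 + 0.109247 = 2.72925 m along the plane.
The resultant acts 1.07 + 0.109247 = 1.17925 m (along the plate) below the hinge at the top edge, so the moment about the hinge is M = F × 1.17925 = 94.7571 × 1.17925 = 111.742 kN·m.
A normal force at the bottom, 2.14 m from the hinge, must supply this moment: P = 111.742/2.14 = 52.2159 kN.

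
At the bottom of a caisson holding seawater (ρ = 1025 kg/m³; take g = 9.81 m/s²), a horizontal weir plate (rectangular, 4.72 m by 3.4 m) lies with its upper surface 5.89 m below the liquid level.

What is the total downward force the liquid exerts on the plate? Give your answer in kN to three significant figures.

F ≈ 950 kN

γ = ρg = 1025 × 9.81 / 1000 = 10.05525 kN/m³.
The plate is horizontal, so pressure is uniform at p = γ·h = 10.05525 × 5.89 = 59.2254 kN/m².
A = 4.72 × 3.4 = 16.048 m².
F = p·A = 59.2254 × 16.048 = 950.449 kN.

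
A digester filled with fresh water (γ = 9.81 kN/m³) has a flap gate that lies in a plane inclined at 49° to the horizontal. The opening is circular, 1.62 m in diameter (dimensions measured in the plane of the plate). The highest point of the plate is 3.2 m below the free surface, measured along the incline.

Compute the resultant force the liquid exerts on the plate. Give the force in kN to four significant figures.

γ = 9.81 kN/m³.
Let θ = 49° be the plate's angle to the horizontal; measure y along the incline from where the plane meets the free surface. Vertical depth h = y·sinθ with sinθ = 0.754710.
The centroid is at the centre, 0.81 m below the top of the plate, so y_c = 3.2 + 0.81 = 4.01 m and h_c = 4.01 × 0.754710 = 3.02639 m.
A = π(0.81)² = 2.0612 m².
Resultant F = γ·h_c·A = 9.81 × 3.02639 × 2.0612 = 61.1947 kN.

F ≈ 61.19 kN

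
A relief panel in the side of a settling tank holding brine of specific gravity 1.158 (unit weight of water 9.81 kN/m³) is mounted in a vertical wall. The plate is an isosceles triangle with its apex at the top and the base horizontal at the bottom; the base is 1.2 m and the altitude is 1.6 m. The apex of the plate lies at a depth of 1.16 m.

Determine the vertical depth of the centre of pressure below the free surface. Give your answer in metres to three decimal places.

h_p = 2.291 m

γ = 1.158 × 9.81 = 11.35998 kN/m³.
With the apex up, the centroid sits 2h/3 = 2 × 1.6/3 = 1.06667 m below the apex, so the centroid depth is h_c = 1.16 + 1.06667 = 2.22667 m.
A = ½ × 1.2 × 1.6 = 0.96 m².
Resultant F = γ·h_c·A = 11.35998 × 2.22667 × 0.96 = 24.2831 kN.
I_c = b·h³/36 = 1.2 × 1.6³/36 = 0.136533 m⁴.
Centre of pressure: y_p = y_c + I_c/(y_c·A) = 2.22667 + 0.136533/(2.22667 × 0.96) = 2.22667 + 0.063872 = 2.29054 m along the plane.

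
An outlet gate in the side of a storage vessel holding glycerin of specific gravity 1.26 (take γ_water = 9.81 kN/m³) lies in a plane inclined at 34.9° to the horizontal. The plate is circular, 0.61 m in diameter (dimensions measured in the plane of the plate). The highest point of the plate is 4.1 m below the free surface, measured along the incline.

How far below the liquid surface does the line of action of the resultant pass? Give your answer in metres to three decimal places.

h_p = 2.523 m

γ = 1.26 × 9.81 = 12.3606 kN/m³.
Let θ = 34.9° be the plate's angle to the horizontal; measure y along the incline from where the plane meets the free surface. Vertical depth h = y·sinθ with sinθ = 0.572146.
The centroid is at the centre, 0.305 m below the top of the plate, so y_c = 4.1 + 0.305 = 4.405 m and h_c = 4.405 × 0.572146 = 2.5203 m.
A = π(0.305)² = 0.292247 m².
Resultant F = γ·h_c·A = 12.3606 × 2.5203 × 0.292247 = 9.1042 kN.
I_c = πr⁴/4 = π × 0.305⁴/4 = 0.00679656 m⁴.
Centre of pressure: y_p = y_c + I_c/(y_c·A) = 4.405 + 0.00679656/(4.405 × 0.292247) = 4.405 + 0.0052795 = 4.41028 m along the plane.
Vertically, h_p = y_p·sinθ = 4.41028 × 0.572146 = 2.52332 m.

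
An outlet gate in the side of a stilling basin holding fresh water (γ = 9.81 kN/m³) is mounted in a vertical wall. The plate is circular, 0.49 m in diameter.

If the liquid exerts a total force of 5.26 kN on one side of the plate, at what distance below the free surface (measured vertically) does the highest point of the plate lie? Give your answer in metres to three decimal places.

γ = 9.81 kN/m³.
A = π(0.245)² = 0.188574 m².
From F = γ·h_c·A, the centroid depth is h_c = 5.26/(9.81 × 0.188574) = 2.84338 m.
The centroid is at the centre, 0.245 m below the top of the plate, so the highest point sits at h_top = 2.84338 − 0.245 = 2.59838 m below the surface.

d_top ≈ 2.598 m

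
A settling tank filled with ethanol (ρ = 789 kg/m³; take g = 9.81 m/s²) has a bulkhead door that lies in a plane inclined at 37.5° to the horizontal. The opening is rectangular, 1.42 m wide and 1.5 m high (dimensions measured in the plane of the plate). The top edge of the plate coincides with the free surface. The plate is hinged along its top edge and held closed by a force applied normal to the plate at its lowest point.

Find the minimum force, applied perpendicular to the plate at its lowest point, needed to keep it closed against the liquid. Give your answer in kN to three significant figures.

γ = ρg = 789 × 9.81 / 1000 = 7.74009 kN/m³.
Let θ = 37.5° be the plate's angle to the horizontal; measure y along the incline from where the plane meets the free surface. Vertical depth h = y·sinθ with sinθ = 0.608761.
The centroid lies 1.5/2 = 0.75 m below the top edge, so y_c = 0.75 m and h_c = 0.75 × 0.608761 = 0.456571 m.
A = 1.42 × 1.5 = 2.13 m².
Resultant F = γ·h_c·A = 7.74009 × 0.456571 × 2.13 = 7.52721 kN.
I_c = b·h³/12 = 1.42 × 1.5³/12 = 0.399375 m⁴.
Centre of pressure: y_p = y_c + I_c/(y_c·A) = 0.75 + 0.399375/(0.75 × 2.13) = 0.75 + 0.25 = 1 m along the plane.
The resultant acts 0.75 + 0.25 = 1 m (along the plate) below the hinge at the top edge, so the moment about the hinge is M = F × 1 = 7.52721 × 1 = 7.52721 kN·m.
A normal force at the bottom, 1.5 m from the hinge, must supply this moment: P = 7.52721/1.5 = 5.01814 kN.

P ≈ 5.02 kN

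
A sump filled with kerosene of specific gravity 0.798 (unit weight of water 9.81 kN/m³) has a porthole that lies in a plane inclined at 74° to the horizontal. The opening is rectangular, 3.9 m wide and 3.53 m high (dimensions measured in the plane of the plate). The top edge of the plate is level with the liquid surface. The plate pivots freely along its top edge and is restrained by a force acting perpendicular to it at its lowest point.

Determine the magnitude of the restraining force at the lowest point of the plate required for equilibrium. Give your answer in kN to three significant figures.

γ = 0.798 × 9.81 = 7.82838 kN/m³.
Let θ = 74° be the plate's angle to the horizontal; measure y along the incline from where the plane meets the free surface. Vertical depth h = y·sinθ with sinθ = 0.961262.
The centroid lies 3.53/2 = 1.765 m below the top edge, so y_c = 1.765 m and h_c = 1.765 × 0.961262 = 1.69663 m.
A = 3.9 × 3.53 = 13.767 m².
Resultant F = γ·h_c·A = 7.82838 × 1.69663 × 13.767 = 182.851 kN.
I_c = b·h³/12 = 3.9 × 3.53³/12 = 14.2958 m⁴.
Centre of pressure: y_p = y_c + I_c/(y_c·A) = 1.765 + 14.2958/(1.765 × 13.767) = 1.765 + 0.588335 = 2.35333 m along the plane.
The resultant acts 1.765 + 0.588335 = 2.35333 m (along the plate) below the hinge at the top edge, so the moment about the hinge is M = F × 2.35333 = 182.851 × 2.35333 = 430.309 kN·m.
A normal force at the bottom, 3.53 m from the hinge, must supply this moment: P = 430.309/3.53 = 121.901 kN.

P ≈ 122 kN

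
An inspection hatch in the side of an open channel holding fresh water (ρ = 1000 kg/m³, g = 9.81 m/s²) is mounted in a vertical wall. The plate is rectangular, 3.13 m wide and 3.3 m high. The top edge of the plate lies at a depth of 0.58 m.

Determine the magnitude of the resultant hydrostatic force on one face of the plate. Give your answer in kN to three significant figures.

F ≈ 226 kN

γ = ρg = 1000 × 9.81 = 9810 N/m³ = 9.81 kN/m³.
The centroid lies 3.3/2 = 1.65 m below the top edge, so the centroid depth is h_c = 0.58 + 1.65 = 2.23 m.
A = 3.13 × 3.3 = 10.329 m².
Resultant F = γ·h_c·A = 9.81 × 2.23 × 10.329 = 225.96 kN.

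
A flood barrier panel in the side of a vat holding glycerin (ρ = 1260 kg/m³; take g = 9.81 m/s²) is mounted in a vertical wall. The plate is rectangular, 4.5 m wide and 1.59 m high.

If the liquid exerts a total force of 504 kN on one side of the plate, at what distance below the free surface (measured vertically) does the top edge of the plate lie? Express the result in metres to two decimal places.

γ = ρg = 1260 × 9.81 / 1000 = 12.3606 kN/m³.
A = 4.5 × 1.59 = 7.155 m².
From F = γ·h_c·A, the centroid depth is h_c = 504/(12.3606 × 7.155) = 5.69877 m.
The centroid lies 1.59/2 = 0.795 m below the top edge, so the top edge sits at h_top = 5.69877 − 0.795 = 4.90377 m below the surface.

d_top ≈ 4.90 m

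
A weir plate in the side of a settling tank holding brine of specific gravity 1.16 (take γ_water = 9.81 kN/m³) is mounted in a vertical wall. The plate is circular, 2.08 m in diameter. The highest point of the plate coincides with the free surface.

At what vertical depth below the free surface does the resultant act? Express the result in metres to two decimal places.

γ = 1.16 × 9.81 = 11.3796 kN/m³.
The centroid is at the centre, 1.04 m below the top of the plate, so the centroid depth is h_c = 1.04 m.
A = π(1.04)² = 3.39795 m².
Resultant F = γ·h_c·A = 11.3796 × 1.04 × 3.39795 = 40.214 kN.
I_c = πr⁴/4 = π × 1.04⁴/4 = 0.918805 m⁴.
Centre of pressure: y_p = y_c + I_c/(y_c·A) = 1.04 + 0.918805/(1.04 × 3.39795) = 1.04 + 0.26 = 1.3 m along the plane.

h_p = 1.30 m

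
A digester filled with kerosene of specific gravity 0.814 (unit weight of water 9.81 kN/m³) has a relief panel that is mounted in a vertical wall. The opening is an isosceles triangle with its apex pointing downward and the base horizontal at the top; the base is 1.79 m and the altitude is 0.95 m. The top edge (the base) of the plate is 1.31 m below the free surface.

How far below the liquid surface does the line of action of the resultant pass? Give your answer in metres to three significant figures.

γ = 0.814 × 9.81 = 7.98534 kN/m³.
With the apex down, the centroid sits h/3 = 0.95/3 = 0.316667 m below the base (the top edge), so the centroid depth is h_c = 1.31 + 0.316667 = 1.62667 m.
A = ½ × 1.79 × 0.95 = 0.85025 m².
Resultant F = γ·h_c·A = 7.98534 × 1.62667 × 0.85025 = 11.0443 kN.
I_c = b·h³/36 = 1.79 × 0.95³/36 = 0.0426306 m⁴.
Centre of pressure: y_p = y_c + I_c/(y_c·A) = 1.62667 + 0.0426306/(1.62667 × 0.85025) = 1.62667 + 0.030823 = 1.65749 m along the plane.

h_p = 1.66 m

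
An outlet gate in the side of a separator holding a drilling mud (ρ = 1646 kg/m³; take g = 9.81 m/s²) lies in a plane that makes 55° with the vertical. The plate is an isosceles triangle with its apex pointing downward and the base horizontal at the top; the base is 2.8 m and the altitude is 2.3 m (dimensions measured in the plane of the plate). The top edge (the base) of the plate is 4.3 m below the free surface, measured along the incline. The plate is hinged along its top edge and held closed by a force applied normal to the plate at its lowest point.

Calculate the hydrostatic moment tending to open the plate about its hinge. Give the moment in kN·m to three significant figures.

M ≈ 125 kN·m

γ = ρg = 1646 × 9.81 / 1000 = 16.14726 kN/m³.
The plate makes 55° with the vertical, i.e. θ = 90° − 55° = 35° to the horizontal. Measuring y along the incline from the free-surface line, vertical depth h = y·sinθ with sinθ = 0.573576.
With the apex down, the centroid sits h/3 = 2.3/3 = 0.766667 m below the base (the top edge), so y_c = 4.3 + 0.766667 = 5.06667 m and h_c = 5.06667 × 0.573576 = 2.90612 m.
A = ½ × 2.8 × 2.3 = 3.22 m².
Resultant F = γ·h_c·A = 16.14726 × 2.90612 × 3.22 = 151.101 kN.
I_c = b·h³/36 = 2.8 × 2.3³/36 = 0.946322 m⁴.
Centre of pressure: y_p = y_c + I_c/(y_c·A) = 5.06667 + 0.946322/(5.06667 × 3.22) = 5.06667 + 0.0580043 = 5.12467 m along the plane.
The resultant acts 0.766667 + 0.0580043 = 0.824671 m (along the plate) below the hinge at the top edge, so the moment about the hinge is M = F × 0.824671 = 151.101 × 0.824671 = 124.609 kN·m.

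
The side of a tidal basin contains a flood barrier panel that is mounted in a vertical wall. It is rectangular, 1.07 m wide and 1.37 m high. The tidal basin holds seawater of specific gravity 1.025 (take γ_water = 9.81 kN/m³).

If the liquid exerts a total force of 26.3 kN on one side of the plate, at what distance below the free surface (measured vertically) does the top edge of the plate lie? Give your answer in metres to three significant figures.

d_top ≈ 1.10 m

γ = 1.025 × 9.81 = 10.05525 kN/m³.
A = 1.07 × 1.37 = 1.4659 m².
From F = γ·h_c·A, the centroid depth is h_c = 26.3/(10.05525 × 1.4659) = 1.78426 m.
The centroid lies 1.37/2 = 0.685 m below the top edge, so the top edge sits at h_top = 1.78426 − 0.685 = 1.09926 m below the surface.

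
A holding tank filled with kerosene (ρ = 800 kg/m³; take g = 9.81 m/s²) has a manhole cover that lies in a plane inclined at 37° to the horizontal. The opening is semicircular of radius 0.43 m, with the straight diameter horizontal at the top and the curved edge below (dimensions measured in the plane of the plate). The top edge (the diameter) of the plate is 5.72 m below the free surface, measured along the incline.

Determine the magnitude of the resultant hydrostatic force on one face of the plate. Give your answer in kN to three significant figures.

γ = ρg = 800 × 9.81 / 1000 = 7.848 kN/m³.
Let θ = 37° be the plate's angle to the horizontal; measure y along the incline from where the plane meets the free surface. Vertical depth h = y·sinθ with sinθ = 0.601815.
The centroid of a semicircle lies 4r/(3π) = 0.182498 m from the diameter, here below the top edge, so y_c = 5.72 + 0.182498 = 5.9025 m and h_c = 5.9025 × 0.601815 = 3.55221 m.
A = πr²/2 = π × 0.43²/2 = 0.29044 m².
Resultant F = γ·h_c·A = 7.848 × 3.55221 × 0.29044 = 8.09681 kN.

F ≈ 8.10 kN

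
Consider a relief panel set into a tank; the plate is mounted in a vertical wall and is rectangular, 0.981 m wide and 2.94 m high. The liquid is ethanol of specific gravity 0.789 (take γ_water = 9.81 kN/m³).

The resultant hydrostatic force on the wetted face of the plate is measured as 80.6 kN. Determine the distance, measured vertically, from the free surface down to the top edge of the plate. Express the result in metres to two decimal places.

d_top ≈ 2.14 m

γ = 0.789 × 9.81 = 7.74009 kN/m³.
A = 0.981 × 2.94 = 2.88414 m².
From F = γ·h_c·A, the centroid depth is h_c = 80.6/(7.74009 × 2.88414) = 3.61054 m.
The centroid lies 2.94/2 = 1.47 m below the top edge, so the top edge sits at h_top = 3.61054 − 1.47 = 2.14054 m below the surface.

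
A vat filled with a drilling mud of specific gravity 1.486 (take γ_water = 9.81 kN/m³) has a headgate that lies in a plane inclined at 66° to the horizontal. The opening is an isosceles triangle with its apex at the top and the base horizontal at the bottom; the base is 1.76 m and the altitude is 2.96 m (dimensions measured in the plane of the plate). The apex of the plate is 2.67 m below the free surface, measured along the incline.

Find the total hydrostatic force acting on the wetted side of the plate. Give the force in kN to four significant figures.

F ≈ 161.1 kN

γ = 1.486 × 9.81 = 14.57766 kN/m³.
Let θ = 66° be the plate's angle to the horizontal; measure y along the incline from where the plane meets the free surface. Vertical depth h = y·sinθ with sinθ = 0.913545.
With the apex up, the centroid sits 2h/3 = 2 × 2.96/3 = 1.97333 m below the apex, so y_c = 2.67 + 1.97333 = 4.64333 m and h_c = 4.64333 × 0.913545 = 4.24189 m.
A = ½ × 1.76 × 2.96 = 2.6048 m².
Resultant F = γ·h_c·A = 14.57766 × 4.24189 × 2.6048 = 161.073 kN.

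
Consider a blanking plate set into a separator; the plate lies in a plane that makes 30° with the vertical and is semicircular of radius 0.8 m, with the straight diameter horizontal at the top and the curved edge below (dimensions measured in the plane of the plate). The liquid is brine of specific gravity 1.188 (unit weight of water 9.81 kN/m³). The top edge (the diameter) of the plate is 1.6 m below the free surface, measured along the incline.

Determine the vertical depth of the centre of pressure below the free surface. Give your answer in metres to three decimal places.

h_p = 1.700 m

γ = 1.188 × 9.81 = 11.65428 kN/m³.
The plate makes 30° with the vertical, i.e. θ = 90° − 30° = 60° to the horizontal. Measuring y along the incline from the free-surface line, vertical depth h = y·sinθ with sinθ = 0.866025.
The centroid of a semicircle lies 4r/(3π) = 0.339531 m from the diameter, here below the top edge, so y_c = 1.6 + 0.339531 = 1.93953 m and h_c = 1.93953 × 0.866025 = 1.67968 m.
A = πr²/2 = π × 0.8²/2 = 1.00531 m².
Resultant F = γ·h_c·A = 11.65428 × 1.67968 × 1.00531 = 19.6794 kN.
I_c = (π/8 − 8/(9π))·r⁴ = 0.109757 × 0.8⁴ = 0.0449565 m⁴.
Centre of pressure: y_p = y_c + I_c/(y_c·A) = 1.93953 + 0.0449565/(1.93953 × 1.00531) = 1.93953 + 0.0230566 = 1.96259 m along the plane.
Vertically, h_p = y_p·sinθ = 1.96259 × 0.866025 = 1.69965 m.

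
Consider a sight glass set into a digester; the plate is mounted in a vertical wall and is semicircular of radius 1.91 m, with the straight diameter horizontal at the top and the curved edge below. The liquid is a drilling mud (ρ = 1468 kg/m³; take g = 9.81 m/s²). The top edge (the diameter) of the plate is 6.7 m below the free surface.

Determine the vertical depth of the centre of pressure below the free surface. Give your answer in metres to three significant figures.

γ = ρg = 1468 × 9.81 / 1000 = 14.40108 kN/m³.
The centroid of a semicircle lies 4r/(3π) = 0.810629 m from the diameter, here below the top edge, so the centroid depth is h_c = 6.7 + 0.810629 = 7.51063 m.
A = πr²/2 = π × 1.91²/2 = 5.73042 m².
Resultant F = γ·h_c·A = 14.40108 × 7.51063 × 5.73042 = 619.809 kN.
I_c = (π/8 − 8/(9π))·r⁴ = 0.109757 × 1.91⁴ = 1.46072 m⁴.
Centre of pressure: y_p = y_c + I_c/(y_c·A) = 7.51063 + 1.46072/(7.51063 × 5.73042) = 7.51063 + 0.0339394 = 7.54457 m along the plane.

h_p = 7.54 m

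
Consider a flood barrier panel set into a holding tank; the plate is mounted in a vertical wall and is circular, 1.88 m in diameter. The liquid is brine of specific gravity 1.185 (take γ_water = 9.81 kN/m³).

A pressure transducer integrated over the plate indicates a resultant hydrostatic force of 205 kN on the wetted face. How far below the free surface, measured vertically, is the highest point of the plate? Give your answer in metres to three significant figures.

γ = 1.185 × 9.81 = 11.62485 kN/m³.
A = π(0.94)² = 2.77591 m².
From F = γ·h_c·A, the centroid depth is h_c = 205/(11.62485 × 2.77591) = 6.35274 m.
The centroid is at the centre, 0.94 m below the top of the plate, so the highest point sits at h_top = 6.35274 − 0.94 = 5.41274 m below the surface.

d_top ≈ 5.41 m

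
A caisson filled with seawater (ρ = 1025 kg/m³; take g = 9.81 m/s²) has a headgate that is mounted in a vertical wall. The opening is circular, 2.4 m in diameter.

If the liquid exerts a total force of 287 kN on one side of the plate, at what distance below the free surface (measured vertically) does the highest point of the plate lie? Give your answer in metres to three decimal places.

γ = ρg = 1025 × 9.81 / 1000 = 10.05525 kN/m³.
A = π(1.2)² = 4.52389 m².
From F = γ·h_c·A, the centroid depth is h_c = 287/(10.05525 × 4.52389) = 6.30924 m.
The centroid is at the centre, 1.2 m below the top of the plate, so the highest point sits at h_top = 6.30924 − 1.2 = 5.10924 m below the surface.

d_top ≈ 5.109 m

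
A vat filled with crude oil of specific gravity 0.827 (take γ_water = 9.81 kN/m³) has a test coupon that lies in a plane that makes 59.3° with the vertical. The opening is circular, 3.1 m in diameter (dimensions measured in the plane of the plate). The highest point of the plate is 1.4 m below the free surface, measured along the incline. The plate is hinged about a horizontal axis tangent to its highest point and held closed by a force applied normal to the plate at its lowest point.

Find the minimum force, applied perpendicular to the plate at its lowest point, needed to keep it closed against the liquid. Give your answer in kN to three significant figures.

γ = 0.827 × 9.81 = 8.11287 kN/m³.
The plate makes 59.3° with the vertical, i.e. θ = 90° − 59.3° = 30.7° to the horizontal. Measuring y along the incline from the free-surface line, vertical depth h = y·sinθ with sinθ = 0.510543.
The centroid is at the centre, 1.55 m below the top of the plate, so y_c = 1.4 + 1.55 = 2.95 m and h_c = 2.95 × 0.510543 = 1.5061 m.
A = π(1.55)² = 7.54768 m².
Resultant F = γ·h_c·A = 8.11287 × 1.5061 × 7.54768 = 92.2235 kN.
I_c = πr⁴/4 = π × 1.55⁴/4 = 4.53332 m⁴.
Centre of pressure: y_p = y_c + I_c/(y_c·A) = 2.95 + 4.53332/(2.95 × 7.54768) = 2.95 + 0.203601 = 3.1536 m along the plane.
The resultant acts 1.55 + 0.203601 = 1.7536 m (along the plate) below the hinge at the top edge, so the moment about the hinge is M = F × 1.7536 = 92.2235 × 1.7536 = 161.723 kN·m.
A normal force at the bottom, 3.1 m from the hinge, must supply this moment: P = 161.723/3.1 = 52.1687 kN.

P ≈ 52.2 kN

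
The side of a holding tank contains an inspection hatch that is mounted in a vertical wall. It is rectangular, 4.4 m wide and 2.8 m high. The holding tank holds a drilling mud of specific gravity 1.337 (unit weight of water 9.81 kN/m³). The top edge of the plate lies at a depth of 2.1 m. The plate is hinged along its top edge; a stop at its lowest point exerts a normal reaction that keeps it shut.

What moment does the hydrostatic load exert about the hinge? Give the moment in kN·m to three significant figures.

M ≈ 897 kN·m

γ = 1.337 × 9.81 = 13.11597 kN/m³.
The centroid lies 2.8/2 = 1.4 m below the top edge, so the centroid depth is h_c = 2.1 + 1.4 = 3.5 m.
A = 4.4 × 2.8 = 12.32 m².
Resultant F = γ·h_c·A = 13.11597 × 3.5 × 12.32 = 565.561 kN.
I_c = b·h³/12 = 4.4 × 2.8³/12 = 8.04907 m⁴.
Centre of pressure: y_p = y_c + I_c/(y_c·A) = 3.5 + 8.04907/(3.5 × 12.32) = 3.5 + 0.186667 = 3.68667 m along the plane.
The resultant acts 1.4 + 0.186667 = 1.58667 m (along the plate) below the hinge at the top edge, so the moment about the hinge is M = F × 1.58667 = 565.561 × 1.58667 = 897.359 kN·m.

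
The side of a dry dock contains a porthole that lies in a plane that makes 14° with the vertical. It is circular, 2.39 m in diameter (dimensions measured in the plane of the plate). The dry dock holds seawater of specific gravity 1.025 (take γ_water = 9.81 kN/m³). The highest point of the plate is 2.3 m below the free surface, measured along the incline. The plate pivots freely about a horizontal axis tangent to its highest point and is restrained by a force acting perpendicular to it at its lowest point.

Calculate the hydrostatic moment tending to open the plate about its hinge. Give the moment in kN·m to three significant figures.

M ≈ 198 kN·m

γ = 1.025 × 9.81 = 10.05525 kN/m³.
The plate makes 14° with the vertical, i.e. θ = 90° − 14° = 76° to the horizontal. Measuring y along the incline from the free-surface line, vertical depth h = y·sinθ with sinθ = 0.970296.
The centroid is at the centre, 1.195 m below the top of the plate, so y_c = 2.3 + 1.195 = 3.495 m and h_c = 3.495 × 0.970296 = 3.39118 m.
A = π(1.195)² = 4.48627 m².
Resultant F = γ·h_c·A = 10.05525 × 3.39118 × 4.48627 = 152.978 kN.
I_c = πr⁴/4 = π × 1.195⁴/4 = 1.60163 m⁴.
Centre of pressure: y_p = y_c + I_c/(y_c·A) = 3.495 + 1.60163/(3.495 × 4.48627) = 3.495 + 0.102148 = 3.59715 m along the plane.
The resultant acts 1.195 + 0.102148 = 1.29715 m (along the plate) below the hinge at the top edge, so the moment about the hinge is M = F × 1.29715 = 152.978 × 1.29715 = 198.435 kN·m.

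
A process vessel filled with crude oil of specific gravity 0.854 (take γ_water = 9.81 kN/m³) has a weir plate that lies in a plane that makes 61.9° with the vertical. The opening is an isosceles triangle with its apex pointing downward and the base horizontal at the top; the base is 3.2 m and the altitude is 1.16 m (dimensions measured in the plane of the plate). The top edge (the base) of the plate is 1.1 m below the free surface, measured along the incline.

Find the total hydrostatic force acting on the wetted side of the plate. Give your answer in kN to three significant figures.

γ = 0.854 × 9.81 = 8.37774 kN/m³.
The plate makes 61.9° with the vertical, i.e. θ = 90° − 61.9° = 28.1° to the horizontal. Measuring y along the incline from the free-surface line, vertical depth h = y·sinθ with sinθ = 0.471012.
With the apex down, the centroid sits h/3 = 1.16/3 = 0.386667 m below the base (the top edge), so y_c = 1.1 + 0.386667 = 1.48667 m and h_c = 1.48667 × 0.471012 = 0.700239 m.
A = ½ × 3.2 × 1.16 = 1.856 m².
Resultant F = γ·h_c·A = 8.37774 × 0.700239 × 1.856 = 10.8881 kN.

F ≈ 10.9 kN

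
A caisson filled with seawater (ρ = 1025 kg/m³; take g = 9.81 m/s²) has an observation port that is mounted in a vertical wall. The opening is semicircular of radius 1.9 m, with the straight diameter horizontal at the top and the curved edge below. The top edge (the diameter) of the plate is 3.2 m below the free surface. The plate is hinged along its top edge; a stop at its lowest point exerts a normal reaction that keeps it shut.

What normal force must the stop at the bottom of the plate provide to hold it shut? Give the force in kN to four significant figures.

γ = ρg = 1025 × 9.81 / 1000 = 10.05525 kN/m³.
The centroid of a semicircle lies 4r/(3π) = 0.806385 m from the diameter, here below the top edge, so the centroid depth is h_c = 3.2 + 0.806385 = 4.00638 m.
A = πr²/2 = π × 1.9²/2 = 5.67057 m².
Resultant F = γ·h_c·A = 10.05525 × 4.00638 × 5.67057 = 228.44 kN.
I_c = (π/8 − 8/(9π))·r⁴ = 0.109757 × 1.9⁴ = 1.43036 m⁴.
Centre of pressure: y_p = y_c + I_c/(y_c·A) = 4.00638 + 1.43036/(4.00638 × 5.67057) = 4.00638 + 0.0629603 = 4.06934 m along the plane.
The resultant acts 0.806385 + 0.0629603 = 0.869345 m (along the plate) below the hinge at the top edge, so the moment about the hinge is M = F × 0.869345 = 228.44 × 0.869345 = 198.593 kN·m.
A normal force at the bottom, 1.9 m from the hinge, must supply this moment: P = 198.593/1.9 = 104.523 kN.

P ≈ 104.5 kN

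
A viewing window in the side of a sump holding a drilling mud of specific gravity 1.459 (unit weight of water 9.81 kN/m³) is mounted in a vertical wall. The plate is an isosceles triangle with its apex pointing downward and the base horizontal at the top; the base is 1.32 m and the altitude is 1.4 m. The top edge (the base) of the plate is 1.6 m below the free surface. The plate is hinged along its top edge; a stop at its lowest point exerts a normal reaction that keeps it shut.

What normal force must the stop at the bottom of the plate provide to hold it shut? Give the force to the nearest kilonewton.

P ≈ 10 kN

γ = 1.459 × 9.81 = 14.31279 kN/m³.
With the apex down, the centroid sits h/3 = 1.4/3 = 0.466667 m below the base (the top edge), so the centroid depth is h_c = 1.6 + 0.466667 = 2.06667 m.
A = ½ × 1.32 × 1.4 = 0.924 m².
Resultant F = γ·h_c·A = 14.31279 × 2.06667 × 0.924 = 27.3317 kN.
I_c = b·h³/36 = 1.32 × 1.4³/36 = 0.100613 m⁴.
Centre of pressure: y_p = y_c + I_c/(y_c·A) = 2.06667 + 0.100613/(2.06667 × 0.924) = 2.06667 + 0.0526879 = 2.11936 m along the plane.
The resultant acts 0.466667 + 0.0526879 = 0.519355 m (along the plate) below the hinge at the top edge, so the moment about the hinge is M = F × 0.519355 = 27.3317 × 0.519355 = 14.1949 kN·m.
A normal force at the bottom, 1.4 m from the hinge, must supply this moment: P = 14.1949/1.4 = 10.1392 kN.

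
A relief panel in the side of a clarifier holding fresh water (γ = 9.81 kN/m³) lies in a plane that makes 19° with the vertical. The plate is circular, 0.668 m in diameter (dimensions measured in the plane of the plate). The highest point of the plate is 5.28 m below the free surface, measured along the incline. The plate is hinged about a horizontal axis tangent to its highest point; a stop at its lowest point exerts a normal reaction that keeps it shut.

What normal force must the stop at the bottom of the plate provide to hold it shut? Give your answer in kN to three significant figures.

γ = 9.81 kN/m³.
The plate makes 19° with the vertical, i.e. θ = 90° − 19° = 71° to the horizontal. Measuring y along the incline from the free-surface line, vertical depth h = y·sinθ with sinθ = 0.945519.
The centroid is at the centre, 0.334 m below the top of the plate, so y_c = 5.28 + 0.334 = 5.614 m and h_c = 5.614 × 0.945519 = 5.30814 m.
A = π(0.334)² = 0.350464 m².
Resultant F = γ·h_c·A = 9.81 × 5.30814 × 0.350464 = 18.2497 kN.
I_c = πr⁴/4 = π × 0.334⁴/4 = 0.00977408 m⁴.
Centre of pressure: y_p = y_c + I_c/(y_c·A) = 5.614 + 0.00977408/(5.614 × 0.350464) = 5.614 + 0.00496775 = 5.61897 m along the plane.
The resultant acts 0.334 + 0.00496775 = 0.338968 m (along the plate) below the hinge at the top edge, so the moment about the hinge is M = F × 0.338968 = 18.2497 × 0.338968 = 6.18606 kN·m.
A normal force at the bottom, 0.668 m from the hinge, must supply this moment: P = 6.18606/0.668 = 9.26057 kN.

P ≈ 9.26 kN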